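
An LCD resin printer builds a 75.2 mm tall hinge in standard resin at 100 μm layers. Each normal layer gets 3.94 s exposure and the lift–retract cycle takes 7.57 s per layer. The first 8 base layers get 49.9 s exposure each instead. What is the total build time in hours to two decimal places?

Number of layers: 75.2 / 0.1 → 752 (rounded up).
Base layers = 8 × (49.9 + 7.57), so 459.76 s.
Regular layers = 744 × (3.94 + 7.57), so 8563.44 s.
Sum: 459.76 + 8563.44 = 9023.2 s → 2.51 hours.

2.51 hours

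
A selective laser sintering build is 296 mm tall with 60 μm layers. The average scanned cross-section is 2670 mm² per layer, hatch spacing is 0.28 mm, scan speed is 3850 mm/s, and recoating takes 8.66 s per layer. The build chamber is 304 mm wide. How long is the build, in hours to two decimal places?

Number of layers: 296 / 0.06 → 4934 (rounded up).
Per-layer scan distance = 2670 / 0.28, so 9535.7 mm.
Per-layer scan time = 9535.7 / 3850 = 2.4768 s.
Per-layer time = 2.4768 + 8.66, so 11.1368 s.
Build time = 4934 × 11.1368 = 54948.9712 s = 15.26 hours.

15.26 hours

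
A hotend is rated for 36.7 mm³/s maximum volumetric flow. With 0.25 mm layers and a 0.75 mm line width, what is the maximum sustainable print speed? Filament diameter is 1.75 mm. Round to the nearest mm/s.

196 mm/s

A = 0.25 × 0.75 = 0.1875 mm².
Max speed = 36.7 / 0.1875 = 195.73 ≈ 196 mm/s.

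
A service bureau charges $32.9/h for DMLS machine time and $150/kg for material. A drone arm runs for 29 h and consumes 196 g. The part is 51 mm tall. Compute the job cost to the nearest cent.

Machine cost: 32.9 × 29 → $954.10.
Material cost = 150 × 196/1000 = $29.40.
Job cost: 954.10 + 29.40 = $983.50.

$983.50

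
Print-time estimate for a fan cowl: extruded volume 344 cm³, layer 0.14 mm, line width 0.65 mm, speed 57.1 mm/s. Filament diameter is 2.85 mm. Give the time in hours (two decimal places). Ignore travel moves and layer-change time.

Line area = 0.14 × 0.65 = 0.091 mm².
Toolpath length = 344 cm³ / 0.091 mm² = 344000 / 0.091 = 3780219.8 mm.
Extrusion time = 3780219.8 / 57.1, so 66203.5 s.
66203.5 s = 18.39 hours.

18.39 hours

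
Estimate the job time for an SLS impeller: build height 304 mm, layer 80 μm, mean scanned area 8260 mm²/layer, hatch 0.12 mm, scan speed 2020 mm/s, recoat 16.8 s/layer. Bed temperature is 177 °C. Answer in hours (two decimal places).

Layer count = ceil(304 / 0.08) = 3800.
Per-layer scan distance = 8260 / 0.12 = 68833.3 mm.
Scan time per layer: 68833.3 / 2020 → 34.0759 s.
Time per layer = 34.0759 + 16.8 = 50.8759 s.
Build time = 3800 × 50.8759 = 193328.42 s = 53.70 hours.

53.70 hours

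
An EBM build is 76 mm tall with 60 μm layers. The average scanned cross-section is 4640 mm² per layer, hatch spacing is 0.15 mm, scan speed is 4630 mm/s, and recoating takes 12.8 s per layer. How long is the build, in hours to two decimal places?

6.86 hours

Number of layers: 76 / 0.06 → 1267 (rounded up).
Hatch length per layer = 4640 / 0.15 = 30933.3 mm.
Beam time per layer: 30933.3 / 4630 → 6.6811 s.
Time per layer = 6.6811 + 12.8, so 19.4811 s.
1267 layers × 19.4811 s/layer = 24682.5537 s, i.e. 6.86 hours.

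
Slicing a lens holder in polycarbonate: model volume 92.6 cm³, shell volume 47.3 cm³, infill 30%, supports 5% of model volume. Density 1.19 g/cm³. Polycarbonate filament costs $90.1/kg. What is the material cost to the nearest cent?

$7.02

Infill region: 92.6 − 47.3 → 45.3 cm³.
Deposited infill = 0.30 × 45.3, so 13.59 cm³.
Support: 0.05 × 92.6 → 4.63 cm³.
Total extruded: 47.3 + 13.59 + 4.63 → 65.52 cm³.
Mass = 65.52 × 1.19 = 77.9688 g.
At $90.1/kg: 77.9688/1000 × 90.1 = $7.02.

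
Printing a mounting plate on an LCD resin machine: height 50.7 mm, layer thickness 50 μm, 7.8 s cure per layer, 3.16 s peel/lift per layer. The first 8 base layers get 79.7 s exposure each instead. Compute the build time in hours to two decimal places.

3.25 hours

Layers = ⌈50.7/0.05⌉ = 1014.
Burn-in layers: 8 × (79.7 + 3.16) → 662.88 s.
Normal layers = 1006 × (7.8 + 3.16) = 11025.76 s.
Sum: 662.88 + 11025.76 = 11688.64 s → 3.25 hours.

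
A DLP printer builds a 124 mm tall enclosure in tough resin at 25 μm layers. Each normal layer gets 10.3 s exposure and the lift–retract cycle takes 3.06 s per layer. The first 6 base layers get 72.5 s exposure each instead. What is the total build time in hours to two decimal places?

Layer count = ceil(124 / 0.025) = 4960.
Base layers: 6 × (72.5 + 3.06) → 453.36 s.
Remaining layers = 4954 × (10.3 + 3.06) = 66185.44 s.
Sum: 453.36 + 66185.44 = 66638.8 s → 18.51 hours.

18.51 hours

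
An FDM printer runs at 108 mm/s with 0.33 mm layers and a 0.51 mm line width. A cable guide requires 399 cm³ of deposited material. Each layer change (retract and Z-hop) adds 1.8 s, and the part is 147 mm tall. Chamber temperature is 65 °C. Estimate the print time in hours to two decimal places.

6.32 hours

Extrusion cross-section: 0.33 × 0.51 → 0.1683 mm².
Toolpath length = 399 cm³ / 0.1683 mm² = 399000 / 0.1683 = 2370766.5 mm.
Extrusion time = 2370766.5 / 108, so 21951.5 s.
Layers = ⌈147/0.33⌉ = 446.
Z-hop total: 446 × 1.8 → 802.8 s.
Total = 21951.5 + 802.8 = 22754.3 s = 6.32 hours.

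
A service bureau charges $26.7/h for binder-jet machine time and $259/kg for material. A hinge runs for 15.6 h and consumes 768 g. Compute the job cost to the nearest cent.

$615.43

Time charge = 26.7 × 15.6 = $416.52.
Material charge = 259 × 768/1000 = $198.912.
Job cost: 416.52 + 198.912 = 615.432 ≈ $615.43.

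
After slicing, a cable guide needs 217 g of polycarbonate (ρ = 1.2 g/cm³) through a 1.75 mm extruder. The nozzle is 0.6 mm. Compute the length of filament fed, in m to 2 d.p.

Extruded volume: 217/1.2 = 180.8333 cm³ (180833.3 mm³).
Filament cross-section = π × (1.75/2)² = 2.4053 mm².
L = V/A = 180833.3/2.4053 = 75181.18 mm → 75.18 m.

75.18 m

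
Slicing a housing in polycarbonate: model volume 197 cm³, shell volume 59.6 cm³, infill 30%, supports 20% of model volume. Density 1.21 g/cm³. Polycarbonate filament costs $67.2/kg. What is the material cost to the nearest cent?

Volume inside the shell = 197 − 59.6, so 137.4 cm³.
Infill volume = 0.30 × 137.4 = 41.22 cm³.
Support = 0.20 × 197, so 39.4 cm³.
Total printed volume: 59.6 + 41.22 + 39.4 → 140.22 cm³.
Mass: 140.22 × 1.21 → 169.6662 g.
Cost = 169.6662 g / 1000 × $67.2/kg = $11.40.

$11.40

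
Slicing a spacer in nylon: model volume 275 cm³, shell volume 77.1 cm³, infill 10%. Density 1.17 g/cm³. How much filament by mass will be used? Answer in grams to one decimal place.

Interior volume = 275 − 77.1, so 197.9 cm³.
Infill volume = 0.10 × 197.9 = 19.79 cm³.
Total printed volume: 77.1 + 19.79 → 96.89 cm³.
Mass = 96.89 × 1.17 = 113.3613 g.

113.4 g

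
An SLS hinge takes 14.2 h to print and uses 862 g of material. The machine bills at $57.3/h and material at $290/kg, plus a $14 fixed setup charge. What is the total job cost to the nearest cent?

$1077.64

Machine cost = 57.3 × 14.2 = $813.66.
Feedstock cost = 290 × 862/1000 = $249.98.
Total = 813.66 + 249.98 + 14 = $1077.64.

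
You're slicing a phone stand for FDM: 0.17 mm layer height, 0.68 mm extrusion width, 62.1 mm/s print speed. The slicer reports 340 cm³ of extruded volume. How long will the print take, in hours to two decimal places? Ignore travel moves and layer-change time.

13.16 hours

Extrusion cross-section: 0.17 × 0.68 → 0.1156 mm².
Total extruded path = 340000/0.1156 = 2941176.5 mm.
Time extruding = 2941176.5 / 62.1, so 47361.9 s.
That's 47361.9 s → 13.16 hours.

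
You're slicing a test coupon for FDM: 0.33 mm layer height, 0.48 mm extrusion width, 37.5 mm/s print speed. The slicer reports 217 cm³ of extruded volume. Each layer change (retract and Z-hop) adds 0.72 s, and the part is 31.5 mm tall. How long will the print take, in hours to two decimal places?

Extrusion cross-section = 0.33 × 0.48, so 0.1584 mm².
Path length: 217000 mm³ / 0.1584 mm² → 1369949.5 mm.
Print-move time: 1369949.5 / 37.5 → 36532 s.
Layers = ⌈31.5/0.33⌉ = 96.
Non-print overhead: 96 × 0.72 → 69.12 s.
Altogether 36532 + 69.12 = 36601.12 s, i.e. 10.17 hours.

10.17 hours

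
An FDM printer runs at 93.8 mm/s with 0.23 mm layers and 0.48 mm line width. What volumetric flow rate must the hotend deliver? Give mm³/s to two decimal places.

A = 0.23 × 0.48, so 0.1104 mm².
Volumetric flow = 93.8 × 0.1104 = 10.36 mm³/s.

10.36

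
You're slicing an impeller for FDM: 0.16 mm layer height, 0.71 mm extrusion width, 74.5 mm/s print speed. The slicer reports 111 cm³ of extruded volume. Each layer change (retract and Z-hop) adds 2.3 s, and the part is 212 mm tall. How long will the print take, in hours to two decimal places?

Bead cross-section: 0.16 × 0.71 → 0.1136 mm².
Toolpath length = 111 cm³ / 0.1136 mm² = 111000 / 0.1136 = 977112.7 mm.
Print-move time = 977112.7 / 74.5, so 13115.6 s.
Number of layers: 212 / 0.16 → 1325 (rounded up).
Non-print overhead = 1325 × 2.3 = 3047.5 s.
Altogether 13115.6 + 3047.5 = 16163.1 s, i.e. 4.49 hours.

4.49 hours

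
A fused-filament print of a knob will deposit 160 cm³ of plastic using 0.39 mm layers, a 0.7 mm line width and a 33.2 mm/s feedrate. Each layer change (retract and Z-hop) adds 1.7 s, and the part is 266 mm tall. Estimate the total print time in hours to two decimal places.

5.23 hours

Bead cross-section = 0.39 × 0.7 = 0.273 mm².
Total extruded path = 160000/0.273 = 586080.6 mm.
Print-move time = 586080.6 / 33.2 = 17653 s.
Number of layers: 266 / 0.39 → 683 (rounded up).
Layer-change overhead = 683 × 1.7, so 1161.1 s.
Total = 17653 + 1161.1 = 18814.1 s = 5.23 hours.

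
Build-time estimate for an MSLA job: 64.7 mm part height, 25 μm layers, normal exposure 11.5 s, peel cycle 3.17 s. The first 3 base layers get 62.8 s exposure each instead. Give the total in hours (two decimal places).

Number of layers: 64.7 / 0.025 → 2588 (rounded up).
Bottom layers = 3 × (62.8 + 3.17) = 197.91 s.
Normal layers: 2585 × (11.5 + 3.17) → 37921.95 s.
Total = 197.91 + 37921.95 = 38119.86 s = 10.59 hours.

10.59 hours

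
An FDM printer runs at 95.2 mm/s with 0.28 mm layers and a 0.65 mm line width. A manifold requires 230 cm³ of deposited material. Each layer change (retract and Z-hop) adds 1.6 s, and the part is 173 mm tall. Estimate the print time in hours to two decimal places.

3.96 hours

Bead cross-section = 0.28 × 0.65, so 0.182 mm².
Toolpath length = 230 cm³ / 0.182 mm² = 230000 / 0.182 = 1263736.3 mm.
Extrusion time: 1263736.3 / 95.2 → 13274.5 s.
Layer count = ceil(173 / 0.28) = 618.
Layer-change overhead = 618 × 1.6, so 988.8 s.
Altogether 13274.5 + 988.8 = 14263.3 s, i.e. 3.96 hours.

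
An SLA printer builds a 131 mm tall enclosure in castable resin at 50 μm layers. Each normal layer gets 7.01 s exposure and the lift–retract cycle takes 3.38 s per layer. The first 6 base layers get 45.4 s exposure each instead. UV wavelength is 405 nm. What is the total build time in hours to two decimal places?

7.63 hours

Number of layers: 131 / 0.05 → 2620 (rounded up).
Bottom layers = 6 × (45.4 + 3.38), so 292.68 s.
Remaining layers = 2614 × (7.01 + 3.38) = 27159.46 s.
Total = 292.68 + 27159.46 = 27452.14 s = 7.63 hours.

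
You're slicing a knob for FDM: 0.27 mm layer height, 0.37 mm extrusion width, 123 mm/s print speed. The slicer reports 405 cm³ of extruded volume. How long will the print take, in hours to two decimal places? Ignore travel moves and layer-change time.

9.16 hours

Bead cross-section = 0.27 × 0.37 = 0.0999 mm².
Path length: 405000 mm³ / 0.0999 mm² → 4054054.1 mm.
Print-move time: 4054054.1 / 123 → 32959.8 s.
32959.8 s = 9.16 hours.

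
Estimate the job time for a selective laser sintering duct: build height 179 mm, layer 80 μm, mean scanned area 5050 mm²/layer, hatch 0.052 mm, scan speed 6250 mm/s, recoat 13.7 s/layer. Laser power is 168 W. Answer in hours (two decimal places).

Number of layers: 179 / 0.08 → 2238 (rounded up).
Hatch length per layer = 5050 / 0.052 = 97115.4 mm.
Laser time per layer: 97115.4 / 6250 → 15.5385 s.
Per-layer time: 15.5385 + 13.7 → 29.2385 s.
2238 layers × 29.2385 s/layer = 65435.763 s, i.e. 18.18 hours.

18.18 hours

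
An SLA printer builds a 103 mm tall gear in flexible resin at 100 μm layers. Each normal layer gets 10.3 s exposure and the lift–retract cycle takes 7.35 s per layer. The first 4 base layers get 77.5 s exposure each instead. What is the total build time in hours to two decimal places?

Layers = ⌈103/0.1⌉ = 1030.
Bottom layers = 4 × (77.5 + 7.35), so 339.4 s.
Remaining layers = 1026 × (10.3 + 7.35) = 18108.9 s.
Sum: 339.4 + 18108.9 = 18448.3 s → 5.12 hours.

5.12 hours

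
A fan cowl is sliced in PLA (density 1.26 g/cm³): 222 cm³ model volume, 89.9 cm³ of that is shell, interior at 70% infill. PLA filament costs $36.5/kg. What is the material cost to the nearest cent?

Volume inside the shell = 222 − 89.9, so 132.1 cm³.
Infill deposited = 0.70 × 132.1 = 92.47 cm³.
Deposited volume = 89.9 + 92.47, so 182.37 cm³.
Mass = 182.37 × 1.26 = 229.7862 g.
Cost = 229.7862 g / 1000 × $36.5/kg = $8.39.

$8.39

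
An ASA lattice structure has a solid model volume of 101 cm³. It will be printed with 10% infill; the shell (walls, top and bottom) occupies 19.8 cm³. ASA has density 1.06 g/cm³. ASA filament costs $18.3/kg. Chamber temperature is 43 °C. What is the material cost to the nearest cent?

Interior volume = 101 − 19.8, so 81.2 cm³.
Infill deposited = 0.10 × 81.2, so 8.12 cm³.
Total extruded: 19.8 + 8.12 → 27.92 cm³.
Mass: 27.92 × 1.06 → 29.5952 g.
At $18.3/kg: 29.5952/1000 × 18.3 = $0.54.

$0.54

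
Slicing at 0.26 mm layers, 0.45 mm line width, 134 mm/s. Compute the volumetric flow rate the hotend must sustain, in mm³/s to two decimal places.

Bead cross-section: 0.26 × 0.45 → 0.117 mm².
Q = v·A = 134 × 0.117 = 15.68 mm³/s.

15.68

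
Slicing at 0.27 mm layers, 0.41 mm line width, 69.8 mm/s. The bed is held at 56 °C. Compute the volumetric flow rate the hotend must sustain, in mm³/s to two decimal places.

Bead cross-section = 0.27 × 0.41 = 0.1107 mm².
Volumetric flow = 69.8 × 0.1107 = 7.73 mm³/s.

7.73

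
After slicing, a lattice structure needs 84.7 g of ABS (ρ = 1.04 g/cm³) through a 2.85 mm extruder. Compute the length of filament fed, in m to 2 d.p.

12.77 m

Volume = 84.7 g / 1.04 g·cm⁻³ = 81.4423 cm³ = 81442.3 mm³.
Filament cross-section = π × (2.85/2)² = 6.3794 mm².
Length = 81442.3 / 6.3794 = 12766.45 mm = 12.77 m.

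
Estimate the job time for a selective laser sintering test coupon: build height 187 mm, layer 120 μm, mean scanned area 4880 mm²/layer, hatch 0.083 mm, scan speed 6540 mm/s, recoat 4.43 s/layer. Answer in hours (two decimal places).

5.81 hours

Layer count = ceil(187 / 0.12) = 1559.
Hatch length per layer = 4880 / 0.083, so 58795.2 mm.
Per-layer scan time = 58795.2 / 6540, so 8.9901 s.
Layer cycle = 8.9901 + 4.43, so 13.4201 s.
Total: 1559 × 13.4201 s = 20921.9359 s → 5.81 hours.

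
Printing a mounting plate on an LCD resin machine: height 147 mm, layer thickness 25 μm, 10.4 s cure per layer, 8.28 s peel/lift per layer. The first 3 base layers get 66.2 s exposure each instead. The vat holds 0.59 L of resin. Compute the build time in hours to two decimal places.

30.56 hours

Layers = ⌈147/0.025⌉ = 5880.
Burn-in layers: 3 × (66.2 + 8.28) → 223.44 s.
Remaining layers = 5877 × (10.4 + 8.28) = 109782.36 s.
Total = 223.44 + 109782.36 = 110005.8 s = 30.56 hours.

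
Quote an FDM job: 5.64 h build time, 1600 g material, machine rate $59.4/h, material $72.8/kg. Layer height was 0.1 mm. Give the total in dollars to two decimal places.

$451.50

Machine cost: 59.4 × 5.64 → $335.016.
Feedstock cost = 72.8 × 1600/1000 = $116.48.
Job cost: 335.016 + 116.48 = 451.496 ≈ $451.50.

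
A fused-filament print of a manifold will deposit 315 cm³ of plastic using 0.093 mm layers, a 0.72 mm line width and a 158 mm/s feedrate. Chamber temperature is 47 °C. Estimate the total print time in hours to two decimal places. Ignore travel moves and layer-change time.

Bead cross-section: 0.093 × 0.72 → 0.06696 mm².
Path length: 315000 mm³ / 0.06696 mm² → 4704301.1 mm.
Print-move time = 4704301.1 / 158 = 29774.1 s.
Converting: 29774.1 s = 8.27 hours.

8.27 hours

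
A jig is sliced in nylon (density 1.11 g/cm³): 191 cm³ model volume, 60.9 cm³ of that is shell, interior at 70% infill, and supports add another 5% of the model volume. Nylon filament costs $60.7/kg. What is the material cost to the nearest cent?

Infill region: 191 − 60.9 → 130.1 cm³.
Infill volume = 0.70 × 130.1, so 91.07 cm³.
Support = 0.05 × 191 = 9.55 cm³.
Total printed volume = 60.9 + 91.07 + 9.55 = 161.52 cm³.
Mass = 161.52 × 1.11, so 179.2872 g.
At $60.7/kg: 179.2872/1000 × 60.7 = $10.88.

$10.88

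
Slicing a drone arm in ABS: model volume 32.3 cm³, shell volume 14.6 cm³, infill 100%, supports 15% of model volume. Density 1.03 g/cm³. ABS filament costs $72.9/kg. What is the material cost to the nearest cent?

$2.79

Interior volume = 32.3 − 14.6 = 17.7 cm³.
Deposited infill = 1.00 × 17.7 = 17.7 cm³.
Support: 0.15 × 32.3 → 4.845 cm³.
Total printed volume = 14.6 + 17.7 + 4.845 = 37.145 cm³.
Mass: 37.145 × 1.03 → 38.25935 g.
Cost = 38.25935 g / 1000 × $72.9/kg = $2.79.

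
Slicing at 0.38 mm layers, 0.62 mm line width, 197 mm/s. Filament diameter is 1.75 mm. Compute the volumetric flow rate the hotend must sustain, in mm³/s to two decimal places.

A = 0.38 × 0.62 = 0.2356 mm².
Q = v·A = 197 × 0.2356 = 46.41 mm³/s.

46.41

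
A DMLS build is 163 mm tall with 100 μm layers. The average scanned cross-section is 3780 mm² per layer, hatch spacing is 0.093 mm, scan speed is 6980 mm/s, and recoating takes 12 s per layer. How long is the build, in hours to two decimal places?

Layers = ⌈163/0.1⌉ = 1630.
Hatch length per layer = 3780 / 0.093 = 40645.2 mm.
Scan time per layer = 40645.2 / 6980 = 5.8231 s.
Per-layer time = 5.8231 + 12, so 17.8231 s.
1630 layers × 17.8231 s/layer = 29051.653 s, i.e. 8.07 hours.

8.07 hours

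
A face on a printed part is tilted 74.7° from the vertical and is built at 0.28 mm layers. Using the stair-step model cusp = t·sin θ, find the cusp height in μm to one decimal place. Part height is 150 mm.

h_c = t·sin θ = 0.28 × 0.9646 = 0.270088 mm (270.1 μm).

270.1 μm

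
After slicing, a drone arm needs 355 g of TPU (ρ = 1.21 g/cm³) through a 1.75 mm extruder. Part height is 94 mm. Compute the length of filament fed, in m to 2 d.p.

Extruded volume: 355/1.21 = 293.3884 cm³ (293388.4 mm³).
Cross-section of 1.75 mm filament: π·(1.75/2)² = 2.4053 mm².
L = V/A = 293388.4/2.4053 = 121975.8 mm → 121.98 m.

121.98 m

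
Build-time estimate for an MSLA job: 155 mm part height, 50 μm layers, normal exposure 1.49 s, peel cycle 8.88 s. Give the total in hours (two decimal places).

8.93 hours

Layer count = ceil(155 / 0.05) = 3100.
Cycle time = 1.49 + 8.88 = 10.37 s.
Build time: 3100 × 10.37 s = 32147 s, i.e. 8.93 hours.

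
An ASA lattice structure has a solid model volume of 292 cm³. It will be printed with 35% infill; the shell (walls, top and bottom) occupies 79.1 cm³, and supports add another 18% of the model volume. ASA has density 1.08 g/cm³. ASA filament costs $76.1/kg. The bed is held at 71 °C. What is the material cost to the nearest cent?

Infill region: 292 − 79.1 → 212.9 cm³.
Infill deposited = 0.35 × 212.9 = 74.515 cm³.
Support = 0.18 × 292, so 52.56 cm³.
Total extruded = 79.1 + 74.515 + 52.56, so 206.175 cm³.
Mass = 206.175 × 1.08 = 222.669 g.
At $76.1/kg: 222.669/1000 × 76.1 = $16.95.

$16.95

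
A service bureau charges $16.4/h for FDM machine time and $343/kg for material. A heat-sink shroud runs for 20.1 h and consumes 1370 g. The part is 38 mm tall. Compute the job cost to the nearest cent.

$799.55

Machine-time cost = 16.4 × 20.1, so $329.64.
Feedstock cost = 343 × 1370/1000 = $469.91.
Total = 329.64 + 469.91 = $799.55.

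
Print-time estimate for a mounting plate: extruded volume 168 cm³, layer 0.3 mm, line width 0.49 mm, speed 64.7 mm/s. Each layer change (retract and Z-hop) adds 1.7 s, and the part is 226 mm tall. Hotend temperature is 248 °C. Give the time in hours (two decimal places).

Bead cross-section = 0.3 × 0.49, so 0.147 mm².
Path length: 168000 mm³ / 0.147 mm² → 1142857.1 mm.
Extrusion time: 1142857.1 / 64.7 → 17663.9 s.
Number of layers: 226 / 0.3 → 754 (rounded up).
Non-print overhead = 754 × 1.7 = 1281.8 s.
Altogether 17663.9 + 1281.8 = 18945.7 s, i.e. 5.26 hours.

5.26 hours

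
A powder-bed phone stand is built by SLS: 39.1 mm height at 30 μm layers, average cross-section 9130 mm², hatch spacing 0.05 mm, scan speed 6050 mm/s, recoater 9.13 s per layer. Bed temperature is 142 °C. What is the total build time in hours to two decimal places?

Number of layers: 39.1 / 0.03 → 1304 (rounded up).
Per-layer scan distance = 9130 / 0.05 = 182600 mm.
Scan time per layer = 182600 / 6050 = 30.1818 s.
Time per layer = 30.1818 + 9.13 = 39.3118 s.
Total: 1304 × 39.3118 s = 51262.5872 s → 14.24 hours.

14.24 hours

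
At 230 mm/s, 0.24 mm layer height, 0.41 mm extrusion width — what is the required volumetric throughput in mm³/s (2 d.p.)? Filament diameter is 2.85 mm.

22.63

A: 0.24 × 0.41 → 0.0984 mm².
Volumetric flow = 230 × 0.0984 = 22.63 mm³/s.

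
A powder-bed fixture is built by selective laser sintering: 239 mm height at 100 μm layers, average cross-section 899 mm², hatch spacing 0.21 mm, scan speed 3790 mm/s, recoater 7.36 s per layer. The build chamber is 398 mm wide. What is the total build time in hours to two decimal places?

Number of layers: 239 / 0.1 → 2390 (rounded up).
Hatch length per layer: 899 / 0.21 → 4281 mm.
Laser time per layer = 4281 / 3790 = 1.1296 s.
Per-layer time = 1.1296 + 7.36, so 8.4896 s.
Total: 2390 × 8.4896 s = 20290.144 s → 5.64 hours.

5.64 hours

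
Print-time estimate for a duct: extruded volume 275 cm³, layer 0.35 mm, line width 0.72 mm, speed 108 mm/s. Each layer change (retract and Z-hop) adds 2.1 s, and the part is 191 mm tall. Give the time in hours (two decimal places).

Extrusion cross-section: 0.35 × 0.72 → 0.252 mm².
Total extruded path = 275000/0.252 = 1091269.8 mm.
Time extruding = 1091269.8 / 108, so 10104.4 s.
Number of layers: 191 / 0.35 → 546 (rounded up).
Layer-change overhead: 546 × 2.1 → 1146.6 s.
Altogether 10104.4 + 1146.6 = 11251 s, i.e. 3.13 hours.

3.13 hours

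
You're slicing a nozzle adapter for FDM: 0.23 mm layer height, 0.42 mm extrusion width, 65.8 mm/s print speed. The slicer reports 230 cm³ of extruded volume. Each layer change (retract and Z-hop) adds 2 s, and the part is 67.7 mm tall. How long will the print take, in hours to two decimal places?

10.22 hours

Line area = 0.23 × 0.42, so 0.0966 mm².
Toolpath length = 230 cm³ / 0.0966 mm² = 230000 / 0.0966 = 2380952.4 mm.
Print-move time: 2380952.4 / 65.8 → 36184.7 s.
Number of layers: 67.7 / 0.23 → 295 (rounded up).
Z-hop total: 295 × 2 → 590 s.
Altogether 36184.7 + 590 = 36774.7 s, i.e. 10.22 hours.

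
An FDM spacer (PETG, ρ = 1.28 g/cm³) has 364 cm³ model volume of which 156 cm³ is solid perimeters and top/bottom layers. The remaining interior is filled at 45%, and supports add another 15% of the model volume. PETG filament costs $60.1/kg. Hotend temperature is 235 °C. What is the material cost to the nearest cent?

$23.40

Infill region = 364 − 156 = 208 cm³.
Infill deposited = 0.45 × 208 = 93.6 cm³.
Support = 0.15 × 364 = 54.6 cm³.
Total extruded = 156 + 93.6 + 54.6, so 304.2 cm³.
Mass = 304.2 × 1.28 = 389.376 g.
Cost = 389.376 g / 1000 × $60.1/kg = $23.40.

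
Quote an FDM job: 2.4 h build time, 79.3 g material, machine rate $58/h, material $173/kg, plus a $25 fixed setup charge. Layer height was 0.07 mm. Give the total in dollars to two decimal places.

$177.92

Machine-time cost = 58 × 2.4, so $139.20.
Material cost = 173 × 79.3/1000 = $13.7189.
Adding setup: 139.20 + 13.7189 + 25 → 177.9189 ≈ $177.92.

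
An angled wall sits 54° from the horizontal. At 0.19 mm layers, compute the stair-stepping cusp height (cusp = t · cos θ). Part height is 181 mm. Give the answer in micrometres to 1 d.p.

Cusp = layer height × cos(54°) = 0.19 × 0.5878 = 0.111682 mm = 111.7 μm.

111.7 μm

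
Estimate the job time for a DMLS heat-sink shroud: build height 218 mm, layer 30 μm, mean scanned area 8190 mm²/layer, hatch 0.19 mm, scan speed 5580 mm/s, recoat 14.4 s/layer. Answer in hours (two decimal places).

44.66 hours

Number of layers: 218 / 0.03 → 7267 (rounded up).
Hatch length per layer = 8190 / 0.19 = 43105.3 mm.
Per-layer scan time: 43105.3 / 5580 → 7.725 s.
Per-layer time: 7.725 + 14.4 → 22.125 s.
Total: 7267 × 22.125 s = 160782.375 s → 44.66 hours.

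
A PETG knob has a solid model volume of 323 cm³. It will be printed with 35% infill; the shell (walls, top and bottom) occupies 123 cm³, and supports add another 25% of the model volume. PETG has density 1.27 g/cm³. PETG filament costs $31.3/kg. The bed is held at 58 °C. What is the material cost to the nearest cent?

Interior volume: 323 − 123 → 200 cm³.
Infill deposited = 0.35 × 200 = 70 cm³.
Support = 0.25 × 323, so 80.75 cm³.
Deposited volume: 123 + 70 + 80.75 → 273.75 cm³.
Mass: 273.75 × 1.27 → 347.6625 g.
At $31.3/kg: 347.6625/1000 × 31.3 = $10.88.

$10.88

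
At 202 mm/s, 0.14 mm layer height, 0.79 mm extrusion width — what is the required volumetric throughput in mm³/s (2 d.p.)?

A: 0.14 × 0.79 → 0.1106 mm².
Q = v·A = 202 × 0.1106 = 22.34 mm³/s.

22.34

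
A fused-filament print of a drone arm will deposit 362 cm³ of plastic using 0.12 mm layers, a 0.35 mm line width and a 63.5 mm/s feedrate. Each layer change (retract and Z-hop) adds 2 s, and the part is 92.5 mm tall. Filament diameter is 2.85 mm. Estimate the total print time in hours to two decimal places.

Extrusion cross-section: 0.12 × 0.35 → 0.042 mm².
Total extruded path = 362000/0.042 = 8619047.6 mm.
Print-move time: 8619047.6 / 63.5 → 135733 s.
Layer count = ceil(92.5 / 0.12) = 771.
Layer-change overhead = 771 × 2, so 1542 s.
Total = 135733 + 1542 = 137275 s = 38.13 hours.

38.13 hours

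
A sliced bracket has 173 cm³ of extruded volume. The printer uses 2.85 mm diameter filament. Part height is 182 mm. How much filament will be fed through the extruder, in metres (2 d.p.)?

27.12 m

A = π r² = π × 1.425² = 6.3794 mm².
Length = 173 cm³ / 6.3794 mm² = 173000 / 6.3794 = 27118.54 mm = 27.12 m.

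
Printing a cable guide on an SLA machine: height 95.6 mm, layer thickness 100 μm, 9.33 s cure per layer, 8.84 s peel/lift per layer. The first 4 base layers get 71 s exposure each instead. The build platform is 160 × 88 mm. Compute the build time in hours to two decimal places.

Layers = ⌈95.6/0.1⌉ = 956.
Base layers = 4 × (71 + 8.84) = 319.36 s.
Normal layers = 952 × (9.33 + 8.84) = 17297.84 s.
Total = 319.36 + 17297.84 = 17617.2 s = 4.89 hours.

4.89 hours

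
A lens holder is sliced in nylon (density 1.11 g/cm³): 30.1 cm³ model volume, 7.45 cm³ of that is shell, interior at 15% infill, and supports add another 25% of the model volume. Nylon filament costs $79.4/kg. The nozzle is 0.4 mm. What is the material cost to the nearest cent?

$1.62

Interior volume: 30.1 − 7.45 → 22.65 cm³.
Infill deposited: 0.15 × 22.65 → 3.3975 cm³.
Support = 0.25 × 30.1 = 7.525 cm³.
Total extruded: 7.45 + 3.3975 + 7.525 → 18.3725 cm³.
Mass: 18.3725 × 1.11 → 20.393475 g.
Cost = 20.393475 g / 1000 × $79.4/kg = $1.62.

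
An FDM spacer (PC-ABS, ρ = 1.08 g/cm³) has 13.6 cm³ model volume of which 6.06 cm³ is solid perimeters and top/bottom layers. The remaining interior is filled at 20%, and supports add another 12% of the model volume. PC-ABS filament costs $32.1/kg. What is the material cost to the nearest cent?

Infill region = 13.6 − 6.06, so 7.54 cm³.
Infill volume = 0.20 × 7.54 = 1.508 cm³.
Support: 0.12 × 13.6 → 1.632 cm³.
Total extruded = 6.06 + 1.508 + 1.632, so 9.2 cm³.
Mass = 9.2 × 1.08 = 9.936 g.
At $32.1/kg: 9.936/1000 × 32.1 = $0.32.

$0.32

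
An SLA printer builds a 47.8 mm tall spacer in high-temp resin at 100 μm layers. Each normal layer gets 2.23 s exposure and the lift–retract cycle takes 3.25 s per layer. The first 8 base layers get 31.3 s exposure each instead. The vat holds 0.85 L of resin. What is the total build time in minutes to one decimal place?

47.5 minutes

Layer count = ceil(47.8 / 0.1) = 478.
Bottom layers = 8 × (31.3 + 3.25) = 276.4 s.
Regular layers = 470 × (2.23 + 3.25) = 2575.6 s.
Sum: 276.4 + 2575.6 = 2852 s → 47.5 minutes.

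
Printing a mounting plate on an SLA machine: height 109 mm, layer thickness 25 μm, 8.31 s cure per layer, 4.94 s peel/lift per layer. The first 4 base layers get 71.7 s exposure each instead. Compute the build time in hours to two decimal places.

Layer count = ceil(109 / 0.025) = 4360.
Bottom layers = 4 × (71.7 + 4.94), so 306.56 s.
Remaining layers = 4356 × (8.31 + 4.94) = 57717 s.
Total = 306.56 + 57717 = 58023.56 s = 16.12 hours.

16.12 hours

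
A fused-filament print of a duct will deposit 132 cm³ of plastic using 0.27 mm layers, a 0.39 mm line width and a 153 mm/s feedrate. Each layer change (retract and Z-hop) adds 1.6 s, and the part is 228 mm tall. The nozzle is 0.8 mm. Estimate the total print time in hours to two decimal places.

Line area = 0.27 × 0.39, so 0.1053 mm².
Toolpath length = 132 cm³ / 0.1053 mm² = 132000 / 0.1053 = 1253561.3 mm.
Extrusion time: 1253561.3 / 153 → 8193.2 s.
Number of layers: 228 / 0.27 → 845 (rounded up).
Layer-change overhead = 845 × 1.6 = 1352 s.
Altogether 8193.2 + 1352 = 9545.2 s, i.e. 2.65 hours.

2.65 hours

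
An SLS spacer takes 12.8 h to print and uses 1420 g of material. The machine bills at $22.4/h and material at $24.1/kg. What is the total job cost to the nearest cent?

$320.94

Machine-time cost = 22.4 × 12.8, so $286.72.
Material charge = 24.1 × 1420/1000 = $34.222.
Job cost: 286.72 + 34.222 = 320.942 ≈ $320.94.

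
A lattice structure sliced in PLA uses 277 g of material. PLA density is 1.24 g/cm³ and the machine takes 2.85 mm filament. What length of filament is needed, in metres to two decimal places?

35.02 m

Volume = 277 g / 1.24 g·cm⁻³ = 223.3871 cm³ = 223387.1 mm³.
A = π r² = π × 1.425² = 6.3794 mm².
Length = 223387.1 / 6.3794 = 35016.95 mm = 35.02 m.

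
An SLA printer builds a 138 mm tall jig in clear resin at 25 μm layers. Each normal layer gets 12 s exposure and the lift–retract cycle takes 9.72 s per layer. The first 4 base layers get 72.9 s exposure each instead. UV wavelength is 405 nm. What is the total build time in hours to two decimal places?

33.37 hours

Number of layers: 138 / 0.025 → 5520 (rounded up).
Burn-in layers = 4 × (72.9 + 9.72), so 330.48 s.
Regular layers = 5516 × (12 + 9.72) = 119807.52 s.
Sum: 330.48 + 119807.52 = 120138 s → 33.37 hours.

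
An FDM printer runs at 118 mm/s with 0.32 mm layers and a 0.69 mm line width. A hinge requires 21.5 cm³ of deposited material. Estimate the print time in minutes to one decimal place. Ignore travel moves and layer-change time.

13.8 minutes

Extrusion cross-section: 0.32 × 0.69 → 0.2208 mm².
Path length: 21500 mm³ / 0.2208 mm² → 97373.2 mm.
Extrusion time = 97373.2 / 118 = 825.2 s.
Converting: 825.2 s = 13.8 minutes.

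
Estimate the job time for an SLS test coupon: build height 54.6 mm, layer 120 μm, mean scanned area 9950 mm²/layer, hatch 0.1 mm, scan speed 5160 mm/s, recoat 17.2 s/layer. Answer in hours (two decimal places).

Layer count = ceil(54.6 / 0.12) = 455.
Scan path per layer: 9950 / 0.1 → 99500 mm.
Laser time per layer = 99500 / 5160, so 19.2829 s.
Time per layer = 19.2829 + 17.2, so 36.4829 s.
Total: 455 × 36.4829 s = 16599.7195 s → 4.61 hours.

4.61 hours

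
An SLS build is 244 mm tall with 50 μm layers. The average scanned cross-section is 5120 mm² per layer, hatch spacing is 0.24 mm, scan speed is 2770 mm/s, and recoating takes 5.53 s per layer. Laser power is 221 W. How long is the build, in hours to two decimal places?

17.94 hours

Layer count = ceil(244 / 0.05) = 4880.
Hatch length per layer = 5120 / 0.24 = 21333.3 mm.
Per-layer scan time = 21333.3 / 2770 = 7.7016 s.
Layer cycle: 7.7016 + 5.53 → 13.2316 s.
Build time = 4880 × 13.2316 = 64570.208 s = 17.94 hours.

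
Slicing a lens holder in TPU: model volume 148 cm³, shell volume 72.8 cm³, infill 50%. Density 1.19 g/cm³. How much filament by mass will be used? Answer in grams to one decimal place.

Interior volume = 148 − 72.8, so 75.2 cm³.
Infill deposited: 0.50 × 75.2 → 37.6 cm³.
Total extruded = 72.8 + 37.6 = 110.4 cm³.
Mass = 110.4 × 1.19 = 131.376 g.

131.4 g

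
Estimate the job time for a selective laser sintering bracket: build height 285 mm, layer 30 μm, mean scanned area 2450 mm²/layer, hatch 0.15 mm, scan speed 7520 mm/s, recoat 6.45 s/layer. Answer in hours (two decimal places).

Layer count = ceil(285 / 0.03) = 9500.
Per-layer scan distance = 2450 / 0.15 = 16333.3 mm.
Per-layer scan time = 16333.3 / 7520 = 2.172 s.
Time per layer = 2.172 + 6.45 = 8.622 s.
Build time = 9500 × 8.622 = 81909 s = 22.75 hours.

22.75 hours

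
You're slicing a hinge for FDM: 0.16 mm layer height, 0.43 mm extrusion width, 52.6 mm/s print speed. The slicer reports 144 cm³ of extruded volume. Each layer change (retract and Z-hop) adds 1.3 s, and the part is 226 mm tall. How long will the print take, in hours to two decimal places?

Line area = 0.16 × 0.43, so 0.0688 mm².
Path length: 144000 mm³ / 0.0688 mm² → 2093023.3 mm.
Extrusion time = 2093023.3 / 52.6, so 39791.3 s.
Number of layers: 226 / 0.16 → 1413 (rounded up).
Non-print overhead = 1413 × 1.3 = 1836.9 s.
Altogether 39791.3 + 1836.9 = 41628.2 s, i.e. 11.56 hours.

11.56 hours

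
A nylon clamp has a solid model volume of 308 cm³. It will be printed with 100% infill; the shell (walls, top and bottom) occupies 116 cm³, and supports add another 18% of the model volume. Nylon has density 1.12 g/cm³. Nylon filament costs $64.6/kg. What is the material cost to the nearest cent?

Interior volume = 308 − 116 = 192 cm³.
Infill volume: 1.00 × 192 → 192 cm³.
Support = 0.18 × 308 = 55.44 cm³.
Deposited volume = 116 + 192 + 55.44 = 363.44 cm³.
Mass = 363.44 × 1.12, so 407.0528 g.
Cost = 407.0528 g / 1000 × $64.6/kg = $26.30.

$26.30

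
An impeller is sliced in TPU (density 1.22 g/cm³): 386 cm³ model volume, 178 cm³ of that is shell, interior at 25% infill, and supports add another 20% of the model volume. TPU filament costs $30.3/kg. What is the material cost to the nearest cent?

Infill region = 386 − 178 = 208 cm³.
Deposited infill: 0.25 × 208 → 52 cm³.
Support = 0.20 × 386, so 77.2 cm³.
Deposited volume: 178 + 52 + 77.2 → 307.2 cm³.
Mass = 307.2 × 1.22, so 374.784 g.
Cost = 374.784 g / 1000 × $30.3/kg = $11.36.

$11.36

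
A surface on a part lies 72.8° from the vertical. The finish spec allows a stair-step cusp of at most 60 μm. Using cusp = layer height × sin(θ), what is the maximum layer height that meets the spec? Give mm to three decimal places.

0.063 mm

sin(72.8°) = 0.9553; t_max = 0.06/0.9553 = 0.063 mm.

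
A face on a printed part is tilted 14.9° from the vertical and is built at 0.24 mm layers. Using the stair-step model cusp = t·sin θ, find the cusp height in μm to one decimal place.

h_c = t·sin θ = 0.24 × 0.2571 = 0.061704 mm (61.7 μm).

61.7 μm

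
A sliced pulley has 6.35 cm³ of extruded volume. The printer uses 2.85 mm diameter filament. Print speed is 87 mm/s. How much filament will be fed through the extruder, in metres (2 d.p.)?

A = π r² = π × 1.425² = 6.3794 mm².
L = 6350 mm³ / 6.3794 mm² = 995.39 mm, i.e. 1.00 m.

1.00 m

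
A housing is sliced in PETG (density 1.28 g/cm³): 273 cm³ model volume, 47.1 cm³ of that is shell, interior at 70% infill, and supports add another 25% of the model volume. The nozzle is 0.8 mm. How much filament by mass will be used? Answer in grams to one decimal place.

350.1 g

Interior volume: 273 − 47.1 → 225.9 cm³.
Infill volume: 0.70 × 225.9 → 158.13 cm³.
Support: 0.25 × 273 → 68.25 cm³.
Deposited volume = 47.1 + 158.13 + 68.25 = 273.48 cm³.
Mass: 273.48 × 1.28 → 350.0544 g.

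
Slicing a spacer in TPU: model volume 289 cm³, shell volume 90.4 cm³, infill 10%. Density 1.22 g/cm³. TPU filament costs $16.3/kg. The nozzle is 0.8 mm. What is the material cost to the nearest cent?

$2.19

Interior volume = 289 − 90.4, so 198.6 cm³.
Infill volume: 0.10 × 198.6 → 19.86 cm³.
Total printed volume: 90.4 + 19.86 → 110.26 cm³.
Mass: 110.26 × 1.22 → 134.5172 g.
At $16.3/kg: 134.5172/1000 × 16.3 = $2.19.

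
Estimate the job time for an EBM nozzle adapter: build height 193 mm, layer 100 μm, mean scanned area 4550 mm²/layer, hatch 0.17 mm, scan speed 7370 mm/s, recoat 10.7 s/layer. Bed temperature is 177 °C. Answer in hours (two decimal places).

Layer count = ceil(193 / 0.1) = 1930.
Per-layer scan distance = 4550 / 0.17, so 26764.7 mm.
Scan time per layer = 26764.7 / 7370, so 3.6316 s.
Per-layer time: 3.6316 + 10.7 → 14.3316 s.
Total: 1930 × 14.3316 s = 27659.988 s → 7.68 hours.

7.68 hours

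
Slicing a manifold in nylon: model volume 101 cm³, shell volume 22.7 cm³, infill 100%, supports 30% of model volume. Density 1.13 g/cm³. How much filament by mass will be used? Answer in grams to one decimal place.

148.4 g

Volume inside the shell = 101 − 22.7 = 78.3 cm³.
Deposited infill = 1.00 × 78.3 = 78.3 cm³.
Support: 0.30 × 101 → 30.3 cm³.
Deposited volume = 22.7 + 78.3 + 30.3 = 131.3 cm³.
Mass = 131.3 × 1.13 = 148.369 g.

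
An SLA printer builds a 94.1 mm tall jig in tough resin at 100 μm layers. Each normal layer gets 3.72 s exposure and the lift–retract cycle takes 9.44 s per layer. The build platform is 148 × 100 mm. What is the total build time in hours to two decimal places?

3.44 hours

Layer count = ceil(94.1 / 0.1) = 941.
Cycle time: 3.72 + 9.44 → 13.16 s.
Total = 941 × 13.16 = 12383.56 s = 3.44 hours.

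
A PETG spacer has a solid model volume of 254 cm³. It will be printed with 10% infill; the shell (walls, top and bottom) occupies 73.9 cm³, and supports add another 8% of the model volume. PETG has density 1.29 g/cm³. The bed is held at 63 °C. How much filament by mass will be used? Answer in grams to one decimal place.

Volume inside the shell = 254 − 73.9 = 180.1 cm³.
Infill deposited = 0.10 × 180.1, so 18.01 cm³.
Support: 0.08 × 254 → 20.32 cm³.
Deposited volume = 73.9 + 18.01 + 20.32 = 112.23 cm³.
Mass: 112.23 × 1.29 → 144.7767 g.

144.8 g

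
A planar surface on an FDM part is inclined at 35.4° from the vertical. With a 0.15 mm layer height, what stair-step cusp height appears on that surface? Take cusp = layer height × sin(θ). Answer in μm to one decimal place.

Cusp = layer height × sin(35.4°) = 0.15 × 0.5793 = 0.086895 mm = 86.9 μm.

86.9 μm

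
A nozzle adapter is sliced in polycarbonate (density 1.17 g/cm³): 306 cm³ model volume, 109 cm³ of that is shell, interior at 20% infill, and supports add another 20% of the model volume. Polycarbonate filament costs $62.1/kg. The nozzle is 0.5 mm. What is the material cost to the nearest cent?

$15.23

Infill region: 306 − 109 → 197 cm³.
Infill volume = 0.20 × 197 = 39.4 cm³.
Support = 0.20 × 306, so 61.2 cm³.
Total extruded = 109 + 39.4 + 61.2 = 209.6 cm³.
Mass = 209.6 × 1.17, so 245.232 g.
Cost = 245.232 g / 1000 × $62.1/kg = $15.23.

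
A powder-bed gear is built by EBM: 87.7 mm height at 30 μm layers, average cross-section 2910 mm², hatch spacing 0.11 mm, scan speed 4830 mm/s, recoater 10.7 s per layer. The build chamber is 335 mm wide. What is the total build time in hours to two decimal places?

13.14 hours

Layers = ⌈87.7/0.03⌉ = 2924.
Per-layer scan distance = 2910 / 0.11, so 26454.5 mm.
Per-layer scan time: 26454.5 / 4830 → 5.4771 s.
Time per layer: 5.4771 + 10.7 → 16.1771 s.
2924 layers × 16.1771 s/layer = 47301.8404 s, i.e. 13.14 hours.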